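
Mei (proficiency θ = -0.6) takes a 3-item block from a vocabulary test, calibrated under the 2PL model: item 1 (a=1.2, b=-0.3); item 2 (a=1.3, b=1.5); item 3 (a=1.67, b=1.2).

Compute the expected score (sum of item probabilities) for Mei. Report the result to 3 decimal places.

0.519

P(θ) = 1 / (1 + exp(−a(θ − b)))
P_1 = 1/(1+e^{0.3600}) = 0.4110
P_2 = 1/(1+e^{2.7300}) = 0.0612
P_3 = 1/(1+e^{3.0060}) = 0.0472
E[score] = 0.4110 + 0.0612 + 0.0472 = 0.5193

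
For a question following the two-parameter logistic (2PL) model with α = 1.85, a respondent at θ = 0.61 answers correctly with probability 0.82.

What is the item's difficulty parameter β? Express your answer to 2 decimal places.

-0.21

P(θ) = 1 / (1 + exp(−α(θ − β)))
logit(0.82) = ln(0.82/0.18) = 1.5163
β = θ − logit/(α) = 0.61 − 1.5163/1.8500 = -0.2096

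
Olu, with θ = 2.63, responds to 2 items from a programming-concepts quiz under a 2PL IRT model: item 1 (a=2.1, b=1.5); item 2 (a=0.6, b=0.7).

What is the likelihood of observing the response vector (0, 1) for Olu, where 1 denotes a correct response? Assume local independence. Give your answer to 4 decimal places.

0.0649

P(θ) = 1 / (1 + exp(−a(θ − b)))
P_1 = 1/(1+e^{-2.3730}) = 0.9147
P_2 = 1/(1+e^{-1.1580}) = 0.7610
L = (1−P_1) × P_2 = 0.0853 × 0.7610 = 0.06488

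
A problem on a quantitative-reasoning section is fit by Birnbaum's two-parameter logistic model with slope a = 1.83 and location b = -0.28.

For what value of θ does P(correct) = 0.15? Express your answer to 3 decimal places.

-1.228

P(θ) = 1 / (1 + exp(−a(θ − b)))
logit = ln(0.1500/0.8500) = -1.7346
θ = b + logit/(a) = -0.28 + (-1.7346)/1.8300 = -1.2279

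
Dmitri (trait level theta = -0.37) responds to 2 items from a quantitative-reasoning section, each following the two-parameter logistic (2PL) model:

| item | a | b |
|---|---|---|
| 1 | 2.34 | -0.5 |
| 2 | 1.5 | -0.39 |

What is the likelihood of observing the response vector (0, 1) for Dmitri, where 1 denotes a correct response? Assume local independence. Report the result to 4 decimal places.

0.2154

P(theta) = 1 / (1 + exp(−a(theta − b)))
P_1 = 1/(1+e^{-0.3042}) = 0.5755
P_2 = 1/(1+e^{-0.0300}) = 0.5075
L = (1−P_1) × P_2 = 0.4245 × 0.5075 = 0.21545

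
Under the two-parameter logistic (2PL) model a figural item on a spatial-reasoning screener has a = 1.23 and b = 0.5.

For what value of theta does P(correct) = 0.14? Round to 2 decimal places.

P(theta) = 1 / (1 + exp(−a(theta − b)))
logit = ln(0.1400/0.8600) = -1.8153
theta = b + logit/(a) = 0.5 + (-1.8153)/1.2300 = -0.9758

-0.98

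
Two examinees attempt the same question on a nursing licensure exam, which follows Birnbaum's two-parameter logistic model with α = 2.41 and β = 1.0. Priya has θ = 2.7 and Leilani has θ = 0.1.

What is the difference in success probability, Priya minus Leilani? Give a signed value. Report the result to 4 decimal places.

P(θ) = 1 / (1 + exp(−α(θ − β)))
P(Priya) = 0.9836  [exponent 4.0970]
P(Leilani) = 0.1026  [exponent -2.1690]
Difference = 0.9836 − 0.1026 = 0.8811

0.8811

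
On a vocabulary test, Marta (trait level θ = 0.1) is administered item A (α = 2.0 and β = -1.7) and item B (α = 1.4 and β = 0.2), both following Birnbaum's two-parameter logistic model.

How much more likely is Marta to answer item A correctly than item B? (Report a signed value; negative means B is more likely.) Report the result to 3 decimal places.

P(θ) = 1 / (1 + exp(−α(θ − β)))
P_A = 0.9734
P_B = 0.4651
P_A − P_B = 0.5083

0.508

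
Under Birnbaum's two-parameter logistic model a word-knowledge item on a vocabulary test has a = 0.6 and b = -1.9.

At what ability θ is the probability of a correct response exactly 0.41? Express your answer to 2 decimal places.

P(θ) = 1 / (1 + exp(−a(θ − b)))
logit = ln(0.4100/0.5900) = -0.3640
θ = b + logit/(a) = -1.9 + (-0.3640)/0.6000 = -2.5066

-2.51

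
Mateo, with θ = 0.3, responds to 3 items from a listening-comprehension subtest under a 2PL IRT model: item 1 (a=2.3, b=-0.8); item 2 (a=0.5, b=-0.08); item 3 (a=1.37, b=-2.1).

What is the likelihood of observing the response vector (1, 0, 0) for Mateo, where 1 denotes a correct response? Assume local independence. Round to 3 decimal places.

P(θ) = 1 / (1 + exp(−a(θ − b)))
P_1 = 1/(1+e^{-2.5300}) = 0.9262
P_2 = 1/(1+e^{-0.1900}) = 0.5474
P_3 = 1/(1+e^{-3.2880}) = 0.9640
L = P_1 × (1−P_2) × (1−P_3) = 0.9262 × 0.4526 × 0.0360 = 0.01509

0.015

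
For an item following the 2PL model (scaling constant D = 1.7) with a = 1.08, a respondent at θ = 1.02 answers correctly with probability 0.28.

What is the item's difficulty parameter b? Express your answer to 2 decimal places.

1.53

P(θ) = 1 / (1 + exp(−D·a(θ − b)))
logit(0.28) = ln(0.28/0.72) = -0.9445
b = θ − logit/(1.7·a) = 1.02 − (-0.9445)/1.8360 = 1.5344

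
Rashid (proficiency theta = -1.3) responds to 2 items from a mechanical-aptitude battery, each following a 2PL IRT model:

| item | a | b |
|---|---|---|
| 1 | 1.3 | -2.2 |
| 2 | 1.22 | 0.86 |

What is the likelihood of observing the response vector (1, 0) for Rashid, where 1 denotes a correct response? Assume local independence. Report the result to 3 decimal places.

0.712

P(theta) = 1 / (1 + exp(−a(theta − b)))
P_1 = 1/(1+e^{-1.1700}) = 0.7631
P_2 = 1/(1+e^{2.6352}) = 0.0669
L = P_1 × (1−P_2) = 0.7631 × 0.9331 = 0.71209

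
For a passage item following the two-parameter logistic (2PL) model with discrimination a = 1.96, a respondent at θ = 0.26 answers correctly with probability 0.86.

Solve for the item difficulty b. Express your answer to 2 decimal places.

-0.67

P(θ) = 1 / (1 + exp(−a(θ − b)))
logit(0.86) = ln(0.86/0.14) = 1.8153
b = θ − logit/(a) = 0.26 − 1.8153/1.9600 = -0.6662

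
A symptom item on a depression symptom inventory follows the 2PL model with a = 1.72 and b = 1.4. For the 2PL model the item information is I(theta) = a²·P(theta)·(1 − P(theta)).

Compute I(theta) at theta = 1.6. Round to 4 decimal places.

P = 1/(1+e^{-0.3440}) = 0.5852
P(1−P) = 0.5852 × 0.4148 = 0.2427
I = a² × P(1−P) = 1.72² × 0.2427 = 0.71814

0.7181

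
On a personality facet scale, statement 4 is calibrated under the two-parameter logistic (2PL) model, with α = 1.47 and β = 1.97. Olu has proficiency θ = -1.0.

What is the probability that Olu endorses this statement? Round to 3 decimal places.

P(θ) = 1 / (1 + exp(−α(θ − β)))
Exponent: 1.47 × (-1.0 − 1.97) = -4.3659
1/(1 + e^{4.3659}) = 0.0125

0.013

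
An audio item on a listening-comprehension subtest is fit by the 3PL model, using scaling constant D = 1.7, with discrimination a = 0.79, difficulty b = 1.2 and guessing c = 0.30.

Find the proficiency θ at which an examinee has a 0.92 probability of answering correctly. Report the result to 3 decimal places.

2.725

P(θ) = c + (1 − c) · 1 / (1 + exp(−D·a(θ − b)))
Remove guessing floor: (0.92 − 0.30)/(1 − 0.30) = 0.8857
logit = ln(0.8857/0.1143) = 2.0477
θ = b + logit/(1.7·a) = 1.2 + 2.0477/1.3430 = 2.7247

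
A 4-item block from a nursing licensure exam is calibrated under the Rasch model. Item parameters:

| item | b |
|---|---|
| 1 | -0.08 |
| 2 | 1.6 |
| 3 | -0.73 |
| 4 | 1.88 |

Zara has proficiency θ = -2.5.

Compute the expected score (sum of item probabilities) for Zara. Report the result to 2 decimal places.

0.26

P(θ) = 1 / (1 + exp(−(θ − b)))
P_1 = 1/(1+e^{2.4200}) = 0.0817
P_2 = 1/(1+e^{4.1000}) = 0.0163
P_3 = 1/(1+e^{1.7700}) = 0.1455
P_4 = 1/(1+e^{4.3800}) = 0.0124
E[score] = 0.0817 + 0.0163 + 0.1455 + 0.0124 = 0.2559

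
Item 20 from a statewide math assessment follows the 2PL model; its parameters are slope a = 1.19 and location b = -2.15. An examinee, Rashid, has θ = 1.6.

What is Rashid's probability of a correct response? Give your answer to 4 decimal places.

P(θ) = 1 / (1 + exp(−a(θ − b)))
Exponent: 1.19 × (1.6 − (-2.15)) = 4.4625
1/(1 + e^{-4.4625}) = 0.9886

0.9886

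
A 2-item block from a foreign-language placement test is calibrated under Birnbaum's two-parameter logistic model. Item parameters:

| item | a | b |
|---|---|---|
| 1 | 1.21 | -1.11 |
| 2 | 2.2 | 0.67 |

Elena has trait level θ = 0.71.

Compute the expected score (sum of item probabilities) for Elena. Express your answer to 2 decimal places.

1.42

P(θ) = 1 / (1 + exp(−a(θ − b)))
P_1 = 1/(1+e^{-2.2022}) = 0.9004
P_2 = 1/(1+e^{-0.0880}) = 0.5220
E[score] = 0.9004 + 0.5220 = 1.4224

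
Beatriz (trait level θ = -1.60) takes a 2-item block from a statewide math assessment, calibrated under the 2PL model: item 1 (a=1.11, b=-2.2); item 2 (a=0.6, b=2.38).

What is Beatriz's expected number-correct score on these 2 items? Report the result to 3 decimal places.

P(θ) = 1 / (1 + exp(−a(θ − b)))
P_1 = 1/(1+e^{-0.6660}) = 0.6606
P_2 = 1/(1+e^{2.3880}) = 0.0841
E[score] = 0.6606 + 0.0841 = 0.7447

0.745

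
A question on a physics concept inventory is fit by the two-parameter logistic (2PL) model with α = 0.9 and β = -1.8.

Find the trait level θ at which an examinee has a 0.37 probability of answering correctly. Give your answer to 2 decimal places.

-2.39

P(θ) = 1 / (1 + exp(−α(θ − β)))
logit = ln(0.3700/0.6300) = -0.5322
θ = β + logit/(α) = -1.8 + (-0.5322)/0.9000 = -2.3914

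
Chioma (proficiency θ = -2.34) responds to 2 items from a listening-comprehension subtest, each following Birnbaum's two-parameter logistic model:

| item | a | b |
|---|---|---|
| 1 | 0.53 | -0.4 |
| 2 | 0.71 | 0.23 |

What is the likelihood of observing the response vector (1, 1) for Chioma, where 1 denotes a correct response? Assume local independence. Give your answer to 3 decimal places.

0.037

P(θ) = 1 / (1 + exp(−a(θ − b)))
P_1 = 1/(1+e^{1.0282}) = 0.2634
P_2 = 1/(1+e^{1.8247}) = 0.1389
L = P_1 × P_2 = 0.2634 × 0.1389 = 0.03658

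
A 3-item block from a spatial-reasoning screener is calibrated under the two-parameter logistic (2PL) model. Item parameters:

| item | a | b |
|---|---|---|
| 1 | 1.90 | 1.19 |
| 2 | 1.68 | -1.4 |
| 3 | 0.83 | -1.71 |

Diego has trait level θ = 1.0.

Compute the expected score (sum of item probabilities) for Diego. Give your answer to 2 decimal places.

2.30

P(θ) = 1 / (1 + exp(−a(θ − b)))
P_1 = 1/(1+e^{0.3610}) = 0.4107
P_2 = 1/(1+e^{-4.0320}) = 0.9826
P_3 = 1/(1+e^{-2.2493}) = 0.9046
E[score] = 0.4107 + 0.9826 + 0.9046 = 2.2979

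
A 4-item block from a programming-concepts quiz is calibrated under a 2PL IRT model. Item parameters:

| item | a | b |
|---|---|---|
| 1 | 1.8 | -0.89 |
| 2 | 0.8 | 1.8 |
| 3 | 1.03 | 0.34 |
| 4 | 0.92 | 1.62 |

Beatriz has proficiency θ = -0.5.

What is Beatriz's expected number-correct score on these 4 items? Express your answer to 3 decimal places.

1.226

P(θ) = 1 / (1 + exp(−a(θ − b)))
P_1 = 1/(1+e^{-0.7020}) = 0.6686
P_2 = 1/(1+e^{1.8400}) = 0.1371
P_3 = 1/(1+e^{0.8652}) = 0.2963
P_4 = 1/(1+e^{1.9504}) = 0.1245
E[score] = 0.6686 + 0.1371 + 0.2963 + 0.1245 = 1.2264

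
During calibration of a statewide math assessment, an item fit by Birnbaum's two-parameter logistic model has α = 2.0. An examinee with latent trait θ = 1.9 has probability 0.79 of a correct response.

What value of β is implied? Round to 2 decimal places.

1.24

P(θ) = 1 / (1 + exp(−α(θ − β)))
logit(0.79) = ln(0.79/0.21) = 1.3249
β = θ − logit/(α) = 1.9 − 1.3249/2.0000 = 1.2375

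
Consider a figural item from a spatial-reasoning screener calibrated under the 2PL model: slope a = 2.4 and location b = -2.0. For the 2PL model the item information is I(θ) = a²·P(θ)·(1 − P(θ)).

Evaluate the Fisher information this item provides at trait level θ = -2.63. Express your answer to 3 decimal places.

0.853

P = 1/(1+e^{1.5120}) = 0.1806
P(1−P) = 0.1806 × 0.8194 = 0.1480
I = a² × P(1−P) = 2.4² × 0.1480 = 0.85254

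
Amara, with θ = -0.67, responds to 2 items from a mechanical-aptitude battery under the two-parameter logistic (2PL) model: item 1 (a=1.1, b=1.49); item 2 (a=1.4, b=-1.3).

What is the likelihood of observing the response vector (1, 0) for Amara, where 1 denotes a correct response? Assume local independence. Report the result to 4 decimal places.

0.0249

P(θ) = 1 / (1 + exp(−a(θ − b)))
P_1 = 1/(1+e^{2.3760}) = 0.0850
P_2 = 1/(1+e^{-0.8820}) = 0.7072
L = P_1 × (1−P_2) = 0.0850 × 0.2928 = 0.02489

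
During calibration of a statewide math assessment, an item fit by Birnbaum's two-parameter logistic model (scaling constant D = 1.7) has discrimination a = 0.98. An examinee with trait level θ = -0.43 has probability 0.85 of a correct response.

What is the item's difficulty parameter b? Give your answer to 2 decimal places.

-1.47

P(θ) = 1 / (1 + exp(−D·a(θ − b)))
logit(0.85) = ln(0.85/0.15) = 1.7346
b = θ − logit/(1.7·a) = -0.43 − 1.7346/1.6660 = -1.4712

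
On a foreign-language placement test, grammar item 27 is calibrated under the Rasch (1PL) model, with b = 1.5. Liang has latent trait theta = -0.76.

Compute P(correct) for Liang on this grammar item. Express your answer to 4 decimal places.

P(theta) = 1 / (1 + exp(−(theta − b)))
Exponent: (-0.76 − 1.5) = -2.2600
1/(1 + e^{2.2600}) = 0.0945
P = 0.0945

0.0945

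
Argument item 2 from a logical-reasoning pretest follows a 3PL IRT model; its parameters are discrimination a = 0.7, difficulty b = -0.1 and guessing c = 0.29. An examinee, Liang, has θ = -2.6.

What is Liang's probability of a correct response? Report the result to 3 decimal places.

0.395

P(θ) = c + (1 − c) · 1 / (1 + exp(−a(θ − b)))
Exponent: 0.7 × (-2.6 − (-0.1)) = -1.7500
1/(1 + e^{1.7500}) = 0.1480
P = 0.29 + 0.71 × 0.1480 = 0.3951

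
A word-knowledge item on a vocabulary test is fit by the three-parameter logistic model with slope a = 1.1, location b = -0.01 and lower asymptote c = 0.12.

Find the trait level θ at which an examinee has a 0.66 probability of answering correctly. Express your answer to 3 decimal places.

0.411

P(θ) = c + (1 − c) · 1 / (1 + exp(−a(θ − b)))
Remove guessing floor: (0.66 − 0.12)/(1 − 0.12) = 0.6136
logit = ln(0.6136/0.3864) = 0.4626
θ = b + logit/(a) = -0.01 + 0.4626/1.1000 = 0.4106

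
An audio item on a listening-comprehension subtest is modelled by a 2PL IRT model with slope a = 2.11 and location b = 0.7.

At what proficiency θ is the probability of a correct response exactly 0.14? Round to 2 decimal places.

-0.16

P(θ) = 1 / (1 + exp(−a(θ − b)))
logit = ln(0.1400/0.8600) = -1.8153
θ = b + logit/(a) = 0.7 + (-1.8153)/2.1100 = -0.1603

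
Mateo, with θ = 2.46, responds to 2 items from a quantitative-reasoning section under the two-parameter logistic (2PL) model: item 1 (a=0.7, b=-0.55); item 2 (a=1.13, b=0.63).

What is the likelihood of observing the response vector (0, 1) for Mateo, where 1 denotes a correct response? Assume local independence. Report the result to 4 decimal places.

0.0962

P(θ) = 1 / (1 + exp(−a(θ − b)))
P_1 = 1/(1+e^{-2.1070}) = 0.8916
P_2 = 1/(1+e^{-2.0679}) = 0.8877
L = (1−P_1) × P_2 = 0.1084 × 0.8877 = 0.09625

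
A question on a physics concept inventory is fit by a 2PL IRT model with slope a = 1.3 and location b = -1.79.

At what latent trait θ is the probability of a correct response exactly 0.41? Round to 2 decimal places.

-2.07

P(θ) = 1 / (1 + exp(−a(θ − b)))
logit = ln(0.4100/0.5900) = -0.3640
θ = b + logit/(a) = -1.79 + (-0.3640)/1.3000 = -2.0700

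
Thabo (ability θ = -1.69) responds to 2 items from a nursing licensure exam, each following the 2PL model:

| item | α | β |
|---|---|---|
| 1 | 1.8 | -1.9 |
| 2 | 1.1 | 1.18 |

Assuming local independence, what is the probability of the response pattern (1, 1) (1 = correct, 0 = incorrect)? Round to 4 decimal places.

P(θ) = 1 / (1 + exp(−α(θ − β)))
P_1 = 1/(1+e^{-0.3780}) = 0.5934
P_2 = 1/(1+e^{3.1570}) = 0.0408
L = P_1 × P_2 = 0.5934 × 0.0408 = 0.02422

0.0242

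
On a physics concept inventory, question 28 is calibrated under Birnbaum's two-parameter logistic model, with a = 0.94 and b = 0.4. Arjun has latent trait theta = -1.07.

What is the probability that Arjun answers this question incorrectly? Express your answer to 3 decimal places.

P(theta) = 1 / (1 + exp(−a(theta − b)))
Exponent: 0.94 × (-1.07 − 0.4) = -1.3818
1/(1 + e^{1.3818}) = 0.2007
P(incorrect) = 1 − 0.2007 = 0.7993

0.799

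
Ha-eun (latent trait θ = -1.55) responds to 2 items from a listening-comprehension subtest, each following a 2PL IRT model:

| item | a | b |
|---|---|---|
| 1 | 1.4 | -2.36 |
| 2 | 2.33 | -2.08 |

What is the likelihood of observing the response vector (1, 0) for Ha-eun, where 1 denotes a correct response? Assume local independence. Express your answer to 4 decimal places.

0.1705

P(θ) = 1 / (1 + exp(−a(θ − b)))
P_1 = 1/(1+e^{-1.1340}) = 0.7566
P_2 = 1/(1+e^{-1.2349}) = 0.7747
L = P_1 × (1−P_2) = 0.7566 × 0.2253 = 0.17048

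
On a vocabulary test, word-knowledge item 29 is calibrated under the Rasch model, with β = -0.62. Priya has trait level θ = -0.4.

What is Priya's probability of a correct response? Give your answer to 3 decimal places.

P(θ) = 1 / (1 + exp(−(θ − β)))
Exponent: (-0.4 − (-0.62)) = 0.2200
1/(1 + e^{-0.2200}) = 0.5548
P = 0.5548

0.555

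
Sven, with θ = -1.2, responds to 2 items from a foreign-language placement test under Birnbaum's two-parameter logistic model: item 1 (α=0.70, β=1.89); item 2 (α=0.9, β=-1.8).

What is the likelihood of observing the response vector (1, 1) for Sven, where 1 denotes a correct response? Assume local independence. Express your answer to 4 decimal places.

0.0652

P(θ) = 1 / (1 + exp(−α(θ − β)))
P_1 = 1/(1+e^{2.1630}) = 0.1031
P_2 = 1/(1+e^{-0.5400}) = 0.6318
L = P_1 × P_2 = 0.1031 × 0.6318 = 0.06515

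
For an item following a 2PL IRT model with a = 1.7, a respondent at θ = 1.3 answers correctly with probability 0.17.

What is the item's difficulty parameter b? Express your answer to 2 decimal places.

2.23

P(θ) = 1 / (1 + exp(−a(θ − b)))
logit(0.17) = ln(0.17/0.83) = -1.5856
b = θ − logit/(a) = 1.3 − (-1.5856)/1.7000 = 2.2327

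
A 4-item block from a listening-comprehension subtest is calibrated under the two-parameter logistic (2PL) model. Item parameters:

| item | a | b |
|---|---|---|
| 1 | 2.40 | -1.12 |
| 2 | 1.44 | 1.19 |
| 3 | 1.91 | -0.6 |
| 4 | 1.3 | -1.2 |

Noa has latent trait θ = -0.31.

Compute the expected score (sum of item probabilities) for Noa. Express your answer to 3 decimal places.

2.374

P(θ) = 1 / (1 + exp(−a(θ − b)))
P_1 = 1/(1+e^{-1.9440}) = 0.8748
P_2 = 1/(1+e^{2.1600}) = 0.1034
P_3 = 1/(1+e^{-0.5539}) = 0.6350
P_4 = 1/(1+e^{-1.1570}) = 0.7608
E[score] = 0.8748 + 0.1034 + 0.6350 + 0.7608 = 2.3740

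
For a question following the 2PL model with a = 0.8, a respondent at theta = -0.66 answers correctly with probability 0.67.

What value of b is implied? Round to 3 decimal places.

-1.545

P(theta) = 1 / (1 + exp(−a(theta − b)))
logit(0.67) = ln(0.67/0.33) = 0.7082
b = theta − logit/(a) = -0.66 − 0.7082/0.8000 = -1.5452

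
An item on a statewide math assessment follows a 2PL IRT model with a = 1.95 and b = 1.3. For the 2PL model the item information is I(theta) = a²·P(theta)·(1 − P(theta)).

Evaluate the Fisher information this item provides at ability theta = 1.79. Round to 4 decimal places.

P = 1/(1+e^{-0.9555}) = 0.7222
P(1−P) = 0.7222 × 0.2778 = 0.2006
I = a² × P(1−P) = 1.95² × 0.2006 = 0.76285

0.7629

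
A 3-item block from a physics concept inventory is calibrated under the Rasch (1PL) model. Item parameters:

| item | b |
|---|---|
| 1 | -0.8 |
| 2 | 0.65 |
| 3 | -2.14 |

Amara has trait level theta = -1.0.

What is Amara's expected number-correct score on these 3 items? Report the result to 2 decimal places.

P(theta) = 1 / (1 + exp(−(theta − b)))
P_1 = 1/(1+e^{0.2000}) = 0.4502
P_2 = 1/(1+e^{1.6500}) = 0.1611
P_3 = 1/(1+e^{-1.1400}) = 0.7577
E[score] = 0.4502 + 0.1611 + 0.7577 = 1.3690

1.37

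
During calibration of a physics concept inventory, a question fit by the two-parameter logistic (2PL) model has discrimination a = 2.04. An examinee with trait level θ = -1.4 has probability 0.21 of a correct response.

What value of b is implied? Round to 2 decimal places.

P(θ) = 1 / (1 + exp(−a(θ − b)))
logit(0.21) = ln(0.21/0.79) = -1.3249
b = θ − logit/(a) = -1.4 − (-1.3249)/2.0400 = -0.7505

-0.75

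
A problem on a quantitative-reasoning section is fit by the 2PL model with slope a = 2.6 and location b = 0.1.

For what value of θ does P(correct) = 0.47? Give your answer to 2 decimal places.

P(θ) = 1 / (1 + exp(−a(θ − b)))
logit = ln(0.4700/0.5300) = -0.1201
θ = b + logit/(a) = 0.1 + (-0.1201)/2.6000 = 0.0538

0.05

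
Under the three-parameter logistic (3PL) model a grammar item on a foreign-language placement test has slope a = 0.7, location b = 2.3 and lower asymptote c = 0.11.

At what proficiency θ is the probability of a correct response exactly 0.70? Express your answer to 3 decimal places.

3.266

P(θ) = c + (1 − c) · 1 / (1 + exp(−a(θ − b)))
Remove guessing floor: (0.70 − 0.11)/(1 − 0.11) = 0.6629
logit = ln(0.6629/0.3371) = 0.6763
θ = b + logit/(a) = 2.3 + 0.6763/0.7000 = 3.2662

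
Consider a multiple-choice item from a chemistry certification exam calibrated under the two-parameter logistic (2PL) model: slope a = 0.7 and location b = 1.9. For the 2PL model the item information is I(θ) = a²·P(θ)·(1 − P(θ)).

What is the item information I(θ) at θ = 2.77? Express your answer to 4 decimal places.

0.1118

P = 1/(1+e^{-0.6090}) = 0.6477
P(1−P) = 0.6477 × 0.3523 = 0.2282
I = a² × P(1−P) = 0.7² × 0.2282 = 0.11181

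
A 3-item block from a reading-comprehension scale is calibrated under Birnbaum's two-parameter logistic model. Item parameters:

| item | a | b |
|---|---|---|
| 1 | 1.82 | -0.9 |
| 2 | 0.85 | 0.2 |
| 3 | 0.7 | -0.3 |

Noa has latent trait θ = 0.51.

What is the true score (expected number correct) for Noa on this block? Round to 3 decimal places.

P(θ) = 1 / (1 + exp(−a(θ − b)))
P_1 = 1/(1+e^{-2.5662}) = 0.9287
P_2 = 1/(1+e^{-0.2635}) = 0.5655
P_3 = 1/(1+e^{-0.5670}) = 0.6381
E[score] = 0.9287 + 0.5655 + 0.6381 = 2.1322

2.132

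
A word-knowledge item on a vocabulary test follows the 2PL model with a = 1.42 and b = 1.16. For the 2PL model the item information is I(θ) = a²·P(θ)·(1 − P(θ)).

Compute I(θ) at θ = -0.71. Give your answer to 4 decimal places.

P = 1/(1+e^{2.6554}) = 0.0657
P(1−P) = 0.0657 × 0.9343 = 0.0613
I = a² × P(1−P) = 1.42² × 0.0613 = 0.12370

0.1237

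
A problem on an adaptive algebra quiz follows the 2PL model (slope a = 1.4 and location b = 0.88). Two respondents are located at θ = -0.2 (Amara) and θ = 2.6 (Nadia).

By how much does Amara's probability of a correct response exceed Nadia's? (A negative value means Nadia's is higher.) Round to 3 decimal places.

P(θ) = 1 / (1 + exp(−a(θ − b)))
P(Amara) = 0.1806  [exponent -1.5120]
P(Nadia) = 0.9174  [exponent 2.4080]
Difference = 0.1806 − 0.9174 = -0.7368

-0.737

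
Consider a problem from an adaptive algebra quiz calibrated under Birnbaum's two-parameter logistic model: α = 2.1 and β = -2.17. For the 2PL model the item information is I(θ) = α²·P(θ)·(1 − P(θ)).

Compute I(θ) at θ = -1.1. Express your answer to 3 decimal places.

P = 1/(1+e^{-2.2470}) = 0.9044
P(1−P) = 0.9044 × 0.0956 = 0.0865
I = α² × P(1−P) = 2.1² × 0.0865 = 0.38132

0.381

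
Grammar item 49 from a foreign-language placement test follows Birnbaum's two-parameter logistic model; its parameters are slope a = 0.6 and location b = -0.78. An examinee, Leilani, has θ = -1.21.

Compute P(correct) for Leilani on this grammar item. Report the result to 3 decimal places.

P(θ) = 1 / (1 + exp(−a(θ − b)))
Exponent: 0.6 × (-1.21 − (-0.78)) = -0.2580
1/(1 + e^{0.2580}) = 0.4359

0.436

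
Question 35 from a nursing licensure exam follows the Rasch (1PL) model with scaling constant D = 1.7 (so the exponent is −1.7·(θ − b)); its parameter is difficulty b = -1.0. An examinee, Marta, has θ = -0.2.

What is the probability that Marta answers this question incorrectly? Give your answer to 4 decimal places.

P(θ) = 1 / (1 + exp(−D·(θ − b)))
Exponent: 1.7 × (-0.2 − (-1.0)) = 1.3600
1/(1 + e^{-1.3600}) = 0.7958
P = 0.7958
P(incorrect) = 1 − 0.7958 = 0.2042

0.2042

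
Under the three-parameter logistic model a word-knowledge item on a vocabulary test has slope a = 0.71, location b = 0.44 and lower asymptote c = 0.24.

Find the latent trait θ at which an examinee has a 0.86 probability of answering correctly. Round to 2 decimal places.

2.54

P(θ) = c + (1 − c) · 1 / (1 + exp(−a(θ − b)))
Remove guessing floor: (0.86 − 0.24)/(1 − 0.24) = 0.8158
logit = ln(0.8158/0.1842) = 1.4881
θ = b + logit/(a) = 0.44 + 1.4881/0.7100 = 2.5359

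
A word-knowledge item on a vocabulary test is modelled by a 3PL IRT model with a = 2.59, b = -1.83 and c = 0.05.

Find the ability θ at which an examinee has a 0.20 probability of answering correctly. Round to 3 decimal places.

-2.476

P(θ) = c + (1 − c) · 1 / (1 + exp(−a(θ − b)))
Remove guessing floor: (0.20 − 0.05)/(1 − 0.05) = 0.1579
logit = ln(0.1579/0.8421) = -1.6740
θ = b + logit/(a) = -1.83 + (-1.6740)/2.5900 = -2.4763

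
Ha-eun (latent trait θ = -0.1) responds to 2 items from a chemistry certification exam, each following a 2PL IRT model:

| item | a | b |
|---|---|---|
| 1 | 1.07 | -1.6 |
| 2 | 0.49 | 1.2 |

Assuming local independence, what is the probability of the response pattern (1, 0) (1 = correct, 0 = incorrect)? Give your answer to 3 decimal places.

P(θ) = 1 / (1 + exp(−a(θ − b)))
P_1 = 1/(1+e^{-1.6050}) = 0.8327
P_2 = 1/(1+e^{0.6370}) = 0.3459
L = P_1 × (1−P_2) = 0.8327 × 0.6541 = 0.54466

0.545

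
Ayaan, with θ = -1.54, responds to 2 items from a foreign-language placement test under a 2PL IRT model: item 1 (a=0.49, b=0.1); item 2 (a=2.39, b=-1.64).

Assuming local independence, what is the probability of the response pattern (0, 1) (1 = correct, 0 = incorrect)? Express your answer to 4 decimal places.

0.3864

P(θ) = 1 / (1 + exp(−a(θ − b)))
P_1 = 1/(1+e^{0.8036}) = 0.3093
P_2 = 1/(1+e^{-0.2390}) = 0.5595
L = (1−P_1) × P_2 = 0.6907 × 0.5595 = 0.38645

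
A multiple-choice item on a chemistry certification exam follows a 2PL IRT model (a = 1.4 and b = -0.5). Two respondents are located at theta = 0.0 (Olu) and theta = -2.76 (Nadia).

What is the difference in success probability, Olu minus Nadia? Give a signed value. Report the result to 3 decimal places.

P(theta) = 1 / (1 + exp(−a(theta − b)))
P(Olu) = 0.6682  [exponent 0.7000]
P(Nadia) = 0.0405  [exponent -3.1640]
Difference = 0.6682 − 0.0405 = 0.6276

0.628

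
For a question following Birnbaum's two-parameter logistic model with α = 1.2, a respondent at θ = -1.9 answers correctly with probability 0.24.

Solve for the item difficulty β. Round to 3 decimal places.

-0.939

P(θ) = 1 / (1 + exp(−α(θ − β)))
logit(0.24) = ln(0.24/0.76) = -1.1527
β = θ − logit/(α) = -1.9 − (-1.1527)/1.2000 = -0.9394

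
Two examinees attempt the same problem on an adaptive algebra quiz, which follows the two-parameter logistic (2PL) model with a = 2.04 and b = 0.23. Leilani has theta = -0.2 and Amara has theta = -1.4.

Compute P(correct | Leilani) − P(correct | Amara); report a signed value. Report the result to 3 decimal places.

0.259

P(theta) = 1 / (1 + exp(−a(theta − b)))
P(Leilani) = 0.2938  [exponent -0.8772]
P(Amara) = 0.0347  [exponent -3.3252]
Difference = 0.2938 − 0.0347 = 0.2590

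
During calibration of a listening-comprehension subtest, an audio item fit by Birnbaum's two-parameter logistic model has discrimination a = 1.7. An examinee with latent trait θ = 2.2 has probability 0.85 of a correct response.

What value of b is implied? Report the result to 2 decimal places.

P(θ) = 1 / (1 + exp(−a(θ − b)))
logit(0.85) = ln(0.85/0.15) = 1.7346
b = θ − logit/(a) = 2.2 − 1.7346/1.7000 = 1.1796

1.18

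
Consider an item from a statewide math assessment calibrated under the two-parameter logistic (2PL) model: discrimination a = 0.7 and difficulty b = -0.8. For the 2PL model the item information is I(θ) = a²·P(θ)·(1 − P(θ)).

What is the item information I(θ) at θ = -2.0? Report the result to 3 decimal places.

0.103

P = 1/(1+e^{0.8400}) = 0.3015
P(1−P) = 0.3015 × 0.6985 = 0.2106
I = a² × P(1−P) = 0.7² × 0.2106 = 0.10320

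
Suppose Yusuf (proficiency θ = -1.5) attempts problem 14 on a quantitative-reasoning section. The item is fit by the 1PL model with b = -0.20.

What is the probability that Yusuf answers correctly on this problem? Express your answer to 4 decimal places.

0.2142

P(θ) = 1 / (1 + exp(−(θ − b)))
Exponent: (-1.5 − (-0.20)) = -1.3000
1/(1 + e^{1.3000}) = 0.2142
P = 0.2142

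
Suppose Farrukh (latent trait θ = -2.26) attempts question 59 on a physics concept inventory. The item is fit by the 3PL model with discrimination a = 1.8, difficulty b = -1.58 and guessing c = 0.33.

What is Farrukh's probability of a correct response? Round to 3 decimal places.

0.482

P(θ) = c + (1 − c) · 1 / (1 + exp(−a(θ − b)))
Exponent: 1.8 × (-2.26 − (-1.58)) = -1.2240
1/(1 + e^{1.2240}) = 0.2272
P = 0.33 + 0.67 × 0.2272 = 0.4822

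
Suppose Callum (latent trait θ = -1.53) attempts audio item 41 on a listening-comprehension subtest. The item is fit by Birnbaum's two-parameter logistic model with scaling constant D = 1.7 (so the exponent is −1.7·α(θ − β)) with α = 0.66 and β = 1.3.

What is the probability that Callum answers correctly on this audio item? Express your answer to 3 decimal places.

P(θ) = 1 / (1 + exp(−D·α(θ − β)))
Exponent: 1.7 × 0.66 × (-1.53 − 1.3) = -3.1753
1/(1 + e^{3.1753}) = 0.0401
P = 0.0401

0.040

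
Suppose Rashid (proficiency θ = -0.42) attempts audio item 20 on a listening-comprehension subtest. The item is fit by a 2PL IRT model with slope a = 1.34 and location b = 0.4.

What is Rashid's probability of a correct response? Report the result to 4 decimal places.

P(θ) = 1 / (1 + exp(−a(θ − b)))
Exponent: 1.34 × (-0.42 − 0.4) = -1.0988
1/(1 + e^{1.0988}) = 0.2500

0.2500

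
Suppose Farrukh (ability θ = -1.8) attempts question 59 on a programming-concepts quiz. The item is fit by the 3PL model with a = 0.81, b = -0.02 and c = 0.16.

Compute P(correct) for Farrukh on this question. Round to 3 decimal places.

P(θ) = c + (1 − c) · 1 / (1 + exp(−a(θ − b)))
Exponent: 0.81 × (-1.8 − (-0.02)) = -1.4418
1/(1 + e^{1.4418}) = 0.1913
P = 0.16 + 0.84 × 0.1913 = 0.3207

0.321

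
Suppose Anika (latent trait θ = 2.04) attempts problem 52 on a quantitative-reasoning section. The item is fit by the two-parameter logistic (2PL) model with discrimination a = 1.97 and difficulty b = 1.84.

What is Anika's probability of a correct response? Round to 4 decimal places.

0.5972

P(θ) = 1 / (1 + exp(−a(θ − b)))
Exponent: 1.97 × (2.04 − 1.84) = 0.3940
1/(1 + e^{-0.3940}) = 0.5972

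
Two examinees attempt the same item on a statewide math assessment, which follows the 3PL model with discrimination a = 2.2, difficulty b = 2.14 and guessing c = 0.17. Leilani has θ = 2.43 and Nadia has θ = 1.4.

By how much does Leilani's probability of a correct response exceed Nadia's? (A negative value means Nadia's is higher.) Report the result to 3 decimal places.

P(θ) = c + (1 − c) · 1 / (1 + exp(−a(θ − b)))
P(Leilani) = 0.7131  [exponent 0.6380]
P(Nadia) = 0.3062  [exponent -1.6280]
Difference = 0.7131 − 0.3062 = 0.4069

0.407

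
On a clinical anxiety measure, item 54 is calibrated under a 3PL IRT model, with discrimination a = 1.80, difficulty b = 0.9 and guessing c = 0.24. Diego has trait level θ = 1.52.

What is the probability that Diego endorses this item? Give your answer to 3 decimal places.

0.812

P(θ) = c + (1 − c) · 1 / (1 + exp(−a(θ − b)))
Exponent: 1.80 × (1.52 − 0.9) = 1.1160
1/(1 + e^{-1.1160}) = 0.7532
P = 0.24 + 0.76 × 0.7532 = 0.8125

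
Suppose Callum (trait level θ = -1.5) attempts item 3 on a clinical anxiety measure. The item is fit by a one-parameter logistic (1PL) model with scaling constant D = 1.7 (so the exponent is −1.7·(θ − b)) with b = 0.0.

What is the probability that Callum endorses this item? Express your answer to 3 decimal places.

P(θ) = 1 / (1 + exp(−D·(θ − b)))
Exponent: 1.7 × (-1.5 − 0.0) = -2.5500
1/(1 + e^{2.5500}) = 0.0724
P = 0.0724

0.072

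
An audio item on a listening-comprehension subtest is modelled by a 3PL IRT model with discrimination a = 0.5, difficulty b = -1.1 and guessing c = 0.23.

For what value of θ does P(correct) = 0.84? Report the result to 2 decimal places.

1.58

P(θ) = c + (1 − c) · 1 / (1 + exp(−a(θ − b)))
Remove guessing floor: (0.84 − 0.23)/(1 − 0.23) = 0.7922
logit = ln(0.7922/0.2078) = 1.3383
θ = b + logit/(a) = -1.1 + 1.3383/0.5000 = 1.5766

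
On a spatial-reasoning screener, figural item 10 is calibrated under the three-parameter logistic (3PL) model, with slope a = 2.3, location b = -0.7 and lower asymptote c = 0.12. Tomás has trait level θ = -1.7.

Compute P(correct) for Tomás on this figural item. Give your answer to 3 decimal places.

P(θ) = c + (1 − c) · 1 / (1 + exp(−a(θ − b)))
Exponent: 2.3 × (-1.7 − (-0.7)) = -2.3000
1/(1 + e^{2.3000}) = 0.0911
P = 0.12 + 0.88 × 0.0911 = 0.2002

0.200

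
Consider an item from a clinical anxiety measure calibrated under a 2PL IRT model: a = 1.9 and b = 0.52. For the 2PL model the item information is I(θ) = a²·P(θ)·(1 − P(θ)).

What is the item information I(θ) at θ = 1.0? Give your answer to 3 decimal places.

0.738

P = 1/(1+e^{-0.9120}) = 0.7134
P(1−P) = 0.7134 × 0.2866 = 0.2045
I = a² × P(1−P) = 1.9² × 0.2045 = 0.73809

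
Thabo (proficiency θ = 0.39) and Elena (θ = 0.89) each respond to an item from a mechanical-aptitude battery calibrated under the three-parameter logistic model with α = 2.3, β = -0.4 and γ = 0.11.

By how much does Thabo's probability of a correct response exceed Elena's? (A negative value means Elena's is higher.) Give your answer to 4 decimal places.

-0.0809

P(θ) = γ + (1 − γ) · 1 / (1 + exp(−α(θ − β)))
P(Thabo) = 0.8756  [exponent 1.8170]
P(Elena) = 0.9564  [exponent 2.9670]
Difference = 0.8756 − 0.9564 = -0.0809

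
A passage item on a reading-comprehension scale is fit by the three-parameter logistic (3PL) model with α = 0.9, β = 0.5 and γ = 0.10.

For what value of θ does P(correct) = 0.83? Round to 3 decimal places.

P(θ) = γ + (1 − γ) · 1 / (1 + exp(−α(θ − β)))
Remove guessing floor: (0.83 − 0.10)/(1 − 0.10) = 0.8111
logit = ln(0.8111/0.1889) = 1.4572
θ = β + logit/(α) = 0.5 + 1.4572/0.9000 = 2.1192

2.119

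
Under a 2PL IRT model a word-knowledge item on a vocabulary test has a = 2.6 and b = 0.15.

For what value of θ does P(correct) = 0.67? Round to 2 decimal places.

P(θ) = 1 / (1 + exp(−a(θ − b)))
logit = ln(0.6700/0.3300) = 0.7082
θ = b + logit/(a) = 0.15 + 0.7082/2.6000 = 0.4224

0.42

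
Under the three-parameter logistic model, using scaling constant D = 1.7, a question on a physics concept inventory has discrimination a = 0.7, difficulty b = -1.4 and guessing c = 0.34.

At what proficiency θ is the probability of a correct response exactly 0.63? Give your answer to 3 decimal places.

-1.605

P(θ) = c + (1 − c) · 1 / (1 + exp(−D·a(θ − b)))
Remove guessing floor: (0.63 − 0.34)/(1 − 0.34) = 0.4394
logit = ln(0.4394/0.5606) = -0.2436
θ = b + logit/(1.7·a) = -1.4 + (-0.2436)/1.1900 = -1.6047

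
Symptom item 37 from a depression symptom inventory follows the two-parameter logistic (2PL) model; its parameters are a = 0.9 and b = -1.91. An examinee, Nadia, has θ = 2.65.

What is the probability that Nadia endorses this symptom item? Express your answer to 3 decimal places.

0.984

P(θ) = 1 / (1 + exp(−a(θ − b)))
Exponent: 0.9 × (2.65 − (-1.91)) = 4.1040
1/(1 + e^{-4.1040}) = 0.9838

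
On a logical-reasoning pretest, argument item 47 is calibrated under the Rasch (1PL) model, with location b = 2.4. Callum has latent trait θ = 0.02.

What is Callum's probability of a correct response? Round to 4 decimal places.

P(θ) = 1 / (1 + exp(−(θ − b)))
Exponent: (0.02 − 2.4) = -2.3800
1/(1 + e^{2.3800}) = 0.0847
P = 0.0847

0.0847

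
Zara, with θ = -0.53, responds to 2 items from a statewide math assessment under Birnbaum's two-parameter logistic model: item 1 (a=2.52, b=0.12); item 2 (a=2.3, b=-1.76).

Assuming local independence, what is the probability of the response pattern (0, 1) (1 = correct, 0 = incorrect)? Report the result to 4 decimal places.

0.7906

P(θ) = 1 / (1 + exp(−a(θ − b)))
P_1 = 1/(1+e^{1.6380}) = 0.1627
P_2 = 1/(1+e^{-2.8290}) = 0.9442
L = (1−P_1) × P_2 = 0.8373 × 0.9442 = 0.79056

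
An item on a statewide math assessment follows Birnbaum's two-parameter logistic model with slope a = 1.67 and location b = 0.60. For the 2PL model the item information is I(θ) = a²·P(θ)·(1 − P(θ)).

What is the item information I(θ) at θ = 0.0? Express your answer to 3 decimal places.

P = 1/(1+e^{1.0020}) = 0.2685
P(1−P) = 0.2685 × 0.7315 = 0.1964
I = a² × P(1−P) = 1.67² × 0.1964 = 0.54782

0.548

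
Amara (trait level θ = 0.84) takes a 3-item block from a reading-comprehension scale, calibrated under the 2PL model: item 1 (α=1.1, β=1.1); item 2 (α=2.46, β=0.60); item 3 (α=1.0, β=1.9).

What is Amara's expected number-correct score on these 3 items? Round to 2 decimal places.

P(θ) = 1 / (1 + exp(−α(θ − β)))
P_1 = 1/(1+e^{0.2860}) = 0.4290
P_2 = 1/(1+e^{-0.5904}) = 0.6435
P_3 = 1/(1+e^{1.0600}) = 0.2573
E[score] = 0.4290 + 0.6435 + 0.2573 = 1.3297

1.33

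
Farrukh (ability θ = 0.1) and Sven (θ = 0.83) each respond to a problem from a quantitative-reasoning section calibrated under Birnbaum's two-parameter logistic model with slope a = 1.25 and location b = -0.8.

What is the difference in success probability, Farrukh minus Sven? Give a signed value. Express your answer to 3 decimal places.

P(θ) = 1 / (1 + exp(−a(θ − b)))
P(Farrukh) = 0.7549  [exponent 1.1250]
P(Sven) = 0.8847  [exponent 2.0375]
Difference = 0.7549 − 0.8847 = -0.1298

-0.130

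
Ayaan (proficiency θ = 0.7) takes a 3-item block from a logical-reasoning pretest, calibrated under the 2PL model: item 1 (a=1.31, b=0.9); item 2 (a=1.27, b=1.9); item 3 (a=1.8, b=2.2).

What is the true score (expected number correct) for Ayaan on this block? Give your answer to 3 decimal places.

P(θ) = 1 / (1 + exp(−a(θ − b)))
P_1 = 1/(1+e^{0.2620}) = 0.4349
P_2 = 1/(1+e^{1.5240}) = 0.1789
P_3 = 1/(1+e^{2.7000}) = 0.0630
E[score] = 0.4349 + 0.1789 + 0.0630 = 0.6767

0.677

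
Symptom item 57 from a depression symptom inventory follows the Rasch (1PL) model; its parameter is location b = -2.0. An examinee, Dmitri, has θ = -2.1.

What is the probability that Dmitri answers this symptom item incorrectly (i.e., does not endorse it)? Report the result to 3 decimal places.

P(θ) = 1 / (1 + exp(−(θ − b)))
Exponent: (-2.1 − (-2.0)) = -0.1000
1/(1 + e^{0.1000}) = 0.4750
P = 0.4750
P(incorrect) = 1 − 0.4750 = 0.5250

0.525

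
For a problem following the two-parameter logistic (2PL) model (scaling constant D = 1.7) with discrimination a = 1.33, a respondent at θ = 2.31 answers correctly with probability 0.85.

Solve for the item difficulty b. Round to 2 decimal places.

P(θ) = 1 / (1 + exp(−D·a(θ − b)))
logit(0.85) = ln(0.85/0.15) = 1.7346
b = θ − logit/(1.7·a) = 2.31 − 1.7346/2.2610 = 1.5428

1.54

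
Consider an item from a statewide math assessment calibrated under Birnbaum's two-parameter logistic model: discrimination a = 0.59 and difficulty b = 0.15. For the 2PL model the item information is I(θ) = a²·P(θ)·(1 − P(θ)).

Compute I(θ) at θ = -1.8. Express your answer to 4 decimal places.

P = 1/(1+e^{1.1505}) = 0.2404
P(1−P) = 0.2404 × 0.7596 = 0.1826
I = a² × P(1−P) = 0.59² × 0.1826 = 0.06357

0.0636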